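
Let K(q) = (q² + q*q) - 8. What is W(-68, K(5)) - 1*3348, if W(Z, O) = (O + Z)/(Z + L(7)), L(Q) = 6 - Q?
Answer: -230986/69 ≈ -3347.6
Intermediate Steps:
K(q) = -8 + 2*q² (K(q) = (q² + q²) - 8 = 2*q² - 8 = -8 + 2*q²)
W(Z, O) = (O + Z)/(-1 + Z) (W(Z, O) = (O + Z)/(Z + (6 - 1*7)) = (O + Z)/(Z + (6 - 7)) = (O + Z)/(Z - 1) = (O + Z)/(-1 + Z))
W(-68, K(5)) - 1*3348 = ((-8 + 2*5²) - 68)/(-1 - 68) - 1*3348 = ((-8 + 2*25) - 68)/(-69) - 3348 = -((-8 + 50) - 68)/69 - 3348 = -(42 - 68)/69 - 3348 = -1/69*(-26) - 3348 = 26/69 - 3348 = -230986/69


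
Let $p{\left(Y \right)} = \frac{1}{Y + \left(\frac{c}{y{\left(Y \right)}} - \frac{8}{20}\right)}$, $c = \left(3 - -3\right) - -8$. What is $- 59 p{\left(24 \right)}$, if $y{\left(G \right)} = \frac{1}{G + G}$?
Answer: $- \frac{295}{3478} \approx -0.084819$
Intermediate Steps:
$y{\left(G \right)} = \frac{1}{2 G}$
$c = 14$ ($c = \left(3 + 3\right) + 8 = 6 + 8 = 14$)
$p{\left(Y \right)} = \frac{1}{- \frac{2}{5} + 29 Y}$ ($p{\left(Y \right)} = \frac{1}{Y + \left(\frac{14}{\frac{1}{2} \frac{1}{Y}} - \frac{8}{20}\right)} = \frac{1}{Y + \left(14 \cdot 2 Y - \frac{2}{5}\right)} = \frac{1}{Y + \left(28 Y - \frac{2}{5}\right)} = \frac{1}{Y + \left(- \frac{2}{5} + 28 Y\right)} = \frac{1}{- \frac{2}{5} + 29 Y}$)
$- 59 p{\left(24 \right)} = - 59 \frac{5}{-2 + 145 \cdot 24} = - 59 \frac{5}{-2 + 3480} = - 59 \cdot \frac{5}{3478} = - 59 \cdot 5 \cdot \frac{1}{3478} = \left(-59\right) \frac{5}{3478} = - \frac{295}{3478}$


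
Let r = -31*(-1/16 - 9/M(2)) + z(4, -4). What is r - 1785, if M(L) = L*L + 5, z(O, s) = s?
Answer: -28097/16 ≈ -1756.1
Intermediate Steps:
M(L) = 5 + L² (M(L) = L² + 5 = 5 + L²)
r = 463/16 (r = -31*(-1/16 - 9/(5 + 2²)) - 4 = -31*(-1*1/16 - 9/(5 + 4)) - 4 = -31*(-1/16 - 9/9) - 4 = -31*(-1/16 - 9*⅑) - 4 = -31*(-1/16 - 1) - 4 = -31*(-17/16) - 4 = 527/16 - 4 = 463/16 ≈ 28.938)
r - 1785 = 463/16 - 1785 = -28097/16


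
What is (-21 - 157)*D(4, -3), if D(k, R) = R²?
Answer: -1602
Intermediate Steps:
(-21 - 157)*D(4, -3) = (-21 - 157)*(-3)² = -178*9 = -1602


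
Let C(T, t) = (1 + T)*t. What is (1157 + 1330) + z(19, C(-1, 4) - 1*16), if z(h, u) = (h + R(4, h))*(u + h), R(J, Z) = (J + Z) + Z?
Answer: 2670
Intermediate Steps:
R(J, Z) = J + 2*Z
C(T, t) = t*(1 + T)
z(h, u) = (4 + 3*h)*(h + u) (z(h, u) = (h + (4 + 2*h))*(u + h) = (4 + 3*h)*(h + u))
(1157 + 1330) + z(19, C(-1, 4) - 1*16) = (1157 + 1330) + (3*19² + 4*19 + 4*(4*(1 - 1) - 1*16) + 3*19*(4*(1 - 1) - 1*16)) = 2487 + (3*361 + 76 + 4*(4*0 - 16) + 3*19*(4*0 - 16)) = 2487 + (1083 + 76 + 4*(0 - 16) + 3*19*(0 - 16)) = 2487 + (1083 + 76 + 4*(-16) + 3*19*(-16)) = 2487 + (1083 + 76 - 64 - 912) = 2487 + 183 = 2670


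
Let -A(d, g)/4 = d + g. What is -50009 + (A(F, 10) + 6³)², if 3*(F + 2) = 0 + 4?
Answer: -162785/9 ≈ -18087.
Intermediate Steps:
F = -⅔ (F = -2 + (0 + 4)/3 = -2 + (⅓)*4 = -2 + 4/3 = -⅔ ≈ -0.66667)
A(d, g) = -4*d - 4*g (A(d, g) = -4*(d + g) = -4*d - 4*g)
-50009 + (A(F, 10) + 6³)² = -50009 + ((-4*(-⅔) - 4*10) + 6³)² = -50009 + ((8/3 - 40) + 216)² = -50009 + (-112/3 + 216)² = -50009 + (536/3)² = -50009 + 287296/9 = -162785/9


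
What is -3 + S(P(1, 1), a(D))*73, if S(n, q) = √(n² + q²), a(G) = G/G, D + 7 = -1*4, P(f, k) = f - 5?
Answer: -3 + 73*√17 ≈ 297.99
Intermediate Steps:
P(f, k) = -5 + f
D = -11 (D = -7 - 1*4 = -7 - 4 = -11)
a(G) = 1
-3 + S(P(1, 1), a(D))*73 = -3 + √((-5 + 1)² + 1²)*73 = -3 + √((-4)² + 1)*73 = -3 + √(16 + 1)*73 = -3 + √17*73 = -3 + 73*√17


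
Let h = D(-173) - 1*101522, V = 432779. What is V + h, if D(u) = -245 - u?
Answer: 331185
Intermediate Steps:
h = -101594 (h = (-245 - 1*(-173)) - 1*101522 = (-245 + 173) - 101522 = -72 - 101522 = -101594)
V + h = 432779 - 101594 = 331185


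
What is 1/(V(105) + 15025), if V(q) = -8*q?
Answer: 1/14185 ≈ 7.0497e-5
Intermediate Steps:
1/(V(105) + 15025) = 1/(-8*105 + 15025) = 1/(-840 + 15025) = 1/14185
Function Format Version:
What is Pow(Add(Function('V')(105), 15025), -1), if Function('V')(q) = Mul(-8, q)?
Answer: Rational(1, 14185) ≈ 7.0497e-5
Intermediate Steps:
Pow(Add(Function('V')(105), 15025), -1) = Pow(Add(Mul(-8, 105), 15025), -1) = Pow(Add(-840, 15025), -1) = Pow(14185, -1) = Rational(1, 14185)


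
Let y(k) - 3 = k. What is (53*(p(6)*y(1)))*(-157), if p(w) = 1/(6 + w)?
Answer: -8321/3 ≈ -2773.7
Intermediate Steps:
y(k) = 3 + k
(53*(p(6)*y(1)))*(-157) = (53*((3 + 1)/(6 + 6)))*(-157) = (53*(4/12))*(-157) = (53*((1/12)*4))*(-157) = (53*(⅓))*(-157) = (53/3)*(-157) = -8321/3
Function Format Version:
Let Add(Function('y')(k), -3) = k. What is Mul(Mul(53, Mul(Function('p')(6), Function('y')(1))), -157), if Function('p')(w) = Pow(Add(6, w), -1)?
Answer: Rational(-8321, 3) ≈ -2773.7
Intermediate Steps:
Function('y')(k) = Add(3, k)
Mul(Mul(53, Mul(Function('p')(6), Function('y')(1))), -157) = Mul(Mul(53, Mul(Pow(Add(6, 6), -1), Add(3, 1))), -157) = Mul(Mul(53, Mul(Pow(12, -1), 4)), -157) = Mul(Mul(53, Mul(Rational(1, 12), 4)), -157) = Mul(Mul(53, Rational(1, 3)), -157) = Mul(Rational(53, 3), -157) = Rational(-8321, 3)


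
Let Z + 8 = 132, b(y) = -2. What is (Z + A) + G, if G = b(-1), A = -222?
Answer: -100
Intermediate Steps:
Z = 124 (Z = -8 + 132 = 124)
G = -2
(Z + A) + G = (124 - 222) - 2 = -98 - 2 = -100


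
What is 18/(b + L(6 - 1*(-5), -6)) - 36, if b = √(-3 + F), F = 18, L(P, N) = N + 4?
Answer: -360/11 + 18*√15/11 ≈ -26.390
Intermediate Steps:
L(P, N) = 4 + N
b = √15 (b = √(-3 + 18) = √15 ≈ 3.8730)
18/(b + L(6 - 1*(-5), -6)) - 36 = 18/(√15 + (4 - 6)) - 36 = 18/(√15 - 2) - 36 = 18/(-2 + √15) - 36 = -36 + 18/(-2 + √15)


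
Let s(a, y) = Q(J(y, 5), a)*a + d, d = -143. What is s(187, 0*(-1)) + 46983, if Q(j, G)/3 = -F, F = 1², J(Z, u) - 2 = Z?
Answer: 46279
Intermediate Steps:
J(Z, u) = 2 + Z
F = 1
Q(j, G) = -3 (Q(j, G) = 3*(-1*1) = 3*(-1) = -3)
s(a, y) = -143 - 3*a (s(a, y) = -3*a - 143 = -143 - 3*a)
s(187, 0*(-1)) + 46983 = (-143 - 3*187) + 46983 = (-143 - 561) + 46983 = -704 + 46983 = 46279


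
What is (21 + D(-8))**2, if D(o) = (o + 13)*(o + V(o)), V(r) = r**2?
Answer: 90601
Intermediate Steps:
D(o) = (13 + o)*(o + o**2) (D(o) = (o + 13)*(o + o**2) = (13 + o)*(o + o**2))
(21 + D(-8))**2 = (21 - 8*(13 + (-8)**2 + 14*(-8)))**2 = (21 - 8*(13 + 64 - 112))**2 = (21 - 8*(-35))**2 = (21 + 280)**2 = 301**2 = 90601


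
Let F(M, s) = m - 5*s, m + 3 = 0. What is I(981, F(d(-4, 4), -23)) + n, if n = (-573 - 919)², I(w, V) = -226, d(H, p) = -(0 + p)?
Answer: 2225838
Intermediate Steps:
m = -3 (m = -3 + 0 = -3)
d(H, p) = -p
F(M, s) = -3 - 5*s
n = 2226064 (n = (-1492)² = 2226064)
I(981, F(d(-4, 4), -23)) + n = -226 + 2226064 = 2225838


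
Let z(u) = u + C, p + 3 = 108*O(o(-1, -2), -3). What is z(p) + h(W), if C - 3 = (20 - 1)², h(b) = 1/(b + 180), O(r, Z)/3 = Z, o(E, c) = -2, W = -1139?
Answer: -585950/959 ≈ -611.00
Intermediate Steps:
O(r, Z) = 3*Z
h(b) = 1/(180 + b)
p = -975 (p = -3 + 108*(3*(-3)) = -3 + 108*(-9) = -3 - 972 = -975)
C = 364 (C = 3 + (20 - 1)² = 3 + 19² = 3 + 361 = 364)
z(u) = 364 + u (z(u) = u + 364 = 364 + u)
z(p) + h(W) = (364 - 975) + 1/(180 - 1139) = -611 + 1/(-959) = -611 - 1/959 = -585950/959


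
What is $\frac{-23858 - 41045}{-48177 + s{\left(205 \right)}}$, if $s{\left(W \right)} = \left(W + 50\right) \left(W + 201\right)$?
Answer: $- \frac{64903}{55353} \approx -1.1725$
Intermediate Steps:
$s{\left(W \right)} = \left(50 + W\right) \left(201 + W\right)$
$\frac{-23858 - 41045}{-48177 + s{\left(205 \right)}} = \frac{-23858 - 41045}{-48177 + \left(10050 + 205^{2} + 251 \cdot 205\right)} = - \frac{64903}{-48177 + \left(10050 + 42025 + 51455\right)} = - \frac{64903}{-48177 + 103530} = - \frac{64903}{55353}$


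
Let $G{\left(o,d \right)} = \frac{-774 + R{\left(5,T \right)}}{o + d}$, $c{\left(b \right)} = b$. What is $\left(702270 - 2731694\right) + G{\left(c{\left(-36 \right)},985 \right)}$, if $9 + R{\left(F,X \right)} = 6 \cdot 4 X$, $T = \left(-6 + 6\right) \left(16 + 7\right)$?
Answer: $- \frac{1925924159}{949} \approx -2.0294 \cdot 10^{6}$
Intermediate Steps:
$T = 0$ ($T = 0 \cdot 23 = 0$)
$R{\left(F,X \right)} = -9 + 24 X$ ($R{\left(F,X \right)} = -9 + 6 \cdot 4 X = -9 + 24 X$)
$G{\left(o,d \right)} = - \frac{783}{d + o}$ ($G{\left(o,d \right)} = \frac{-774 + \left(-9 + 24 \cdot 0\right)}{o + d} = \frac{-774 + \left(-9 + 0\right)}{d + o} = \frac{-774 - 9}{d + o} = - \frac{783}{d + o}$)
$\left(702270 - 2731694\right) + G{\left(c{\left(-36 \right)},985 \right)} = \left(702270 - 2731694\right) - \frac{783}{985 - 36} = -2029424 - \frac{783}{949} = - \frac{1925924159}{949}$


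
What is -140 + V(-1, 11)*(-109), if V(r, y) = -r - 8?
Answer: 623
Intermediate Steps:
V(r, y) = -8 - r
-140 + V(-1, 11)*(-109) = -140 + (-8 - 1*(-1))*(-109) = -140 + (-8 + 1)*(-109) = -140 - 7*(-109) = -140 + 763 = 623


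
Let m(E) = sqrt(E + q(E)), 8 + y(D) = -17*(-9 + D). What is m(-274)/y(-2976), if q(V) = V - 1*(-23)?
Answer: 5*I*sqrt(21)/50737 ≈ 0.0004516*I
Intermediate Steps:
q(V) = 23 + V (q(V) = V + 23 = 23 + V)
y(D) = 145 - 17*D (y(D) = -8 - 17*(-9 + D) = -8 + (153 - 17*D) = 145 - 17*D)
m(E) = sqrt(23 + 2*E) (m(E) = sqrt(E + (23 + E)) = sqrt(23 + 2*E))
m(-274)/y(-2976) = sqrt(23 + 2*(-274))/(145 - 17*(-2976)) = sqrt(23 - 548)/(145 + 50592) = sqrt(-525)/50737 = (5*I*sqrt(21))*(1/50737) = 5*I*sqrt(21)/50737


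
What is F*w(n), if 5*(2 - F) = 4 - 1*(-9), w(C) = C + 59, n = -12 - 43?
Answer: -12/5 ≈ -2.4000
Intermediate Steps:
n = -55
w(C) = 59 + C
F = -⅗ (F = 2 - (4 - 1*(-9))/5 = 2 - (4 + 9)/5 = 2 - ⅕*13 = 2 - 13/5 = -⅗ ≈ -0.60000)
F*w(n) = -3*(59 - 55)/5 = -⅗*4 = -12/5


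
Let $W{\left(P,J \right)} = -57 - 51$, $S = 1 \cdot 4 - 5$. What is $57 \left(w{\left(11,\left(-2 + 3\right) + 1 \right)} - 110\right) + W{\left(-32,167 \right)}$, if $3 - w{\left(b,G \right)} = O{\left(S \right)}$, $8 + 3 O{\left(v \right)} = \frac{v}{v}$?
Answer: $-6074$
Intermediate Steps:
$S = -1$ ($S = 4 - 5 = -1$)
$O{\left(v \right)} = - \frac{7}{3}$ ($O{\left(v \right)} = - \frac{8}{3} + \frac{v \frac{1}{v}}{3} = - \frac{8}{3} + \frac{1}{3} \cdot 1 = - \frac{8}{3} + \frac{1}{3} = - \frac{7}{3}$)
$w{\left(b,G \right)} = \frac{16}{3}$ ($w{\left(b,G \right)} = 3 - - \frac{7}{3} = 3 + \frac{7}{3} = \frac{16}{3}$)
$W{\left(P,J \right)} = -108$
$57 \left(w{\left(11,\left(-2 + 3\right) + 1 \right)} - 110\right) + W{\left(-32,167 \right)} = 57 \left(\frac{16}{3} - 110\right) - 108 = 57 \left(- \frac{314}{3}\right) - 108 = -5966 - 108 = -6074$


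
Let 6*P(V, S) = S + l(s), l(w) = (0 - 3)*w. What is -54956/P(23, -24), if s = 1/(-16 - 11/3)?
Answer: 6484808/469 ≈ 13827.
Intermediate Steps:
s = -3/59 (s = 1/(-16 - 11*1/3) = 1/(-16 - 11/3) = 1/(-59/3) = -3/59 ≈ -0.050847)
l(w) = -3*w
P(V, S) = 3/118 + S/6 (P(V, S) = (S - 3*(-3/59))/6 = (S + 9/59)/6 = (9/59 + S)/6 = 3/118 + S/6)
-54956/P(23, -24) = -54956/(3/118 + (1/6)*(-24)) = -54956/(3/118 - 4) = -54956/(-469/118) = -54956*(-118/469) = 6484808/469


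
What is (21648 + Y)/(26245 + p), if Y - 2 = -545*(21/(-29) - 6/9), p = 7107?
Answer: 1949495/2901624 ≈ 0.67186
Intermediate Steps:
Y = 66119/87 (Y = 2 - 545*(21/(-29) - 6/9) = 2 - 545*(21*(-1/29) - 6*⅑) = 2 - 545*(-21/29 - ⅔) = 2 - 545*(-121/87) = 2 + 65945/87 = 66119/87 ≈ 759.99)
(21648 + Y)/(26245 + p) = (21648 + 66119/87)/(26245 + 7107) = (1949495/87)/33352 = (1949495/87)*(1/33352) = 1949495/2901624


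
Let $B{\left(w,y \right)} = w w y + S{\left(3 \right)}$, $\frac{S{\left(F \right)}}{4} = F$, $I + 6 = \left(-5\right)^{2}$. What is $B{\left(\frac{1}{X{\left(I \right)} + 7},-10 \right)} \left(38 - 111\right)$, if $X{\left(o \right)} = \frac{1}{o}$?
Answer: $- \frac{7732963}{8978} \approx -861.32$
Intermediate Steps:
$I = 19$ ($I = -6 + \left(-5\right)^{2} = -6 + 25 = 19$)
$S{\left(F \right)} = 4 F$
$B{\left(w,y \right)} = 12 + y w^{2}$ ($B{\left(w,y \right)} = w w y + 4 \cdot 3 = w^{2} y + 12 = y w^{2} + 12 = 12 + y w^{2}$)
$B{\left(\frac{1}{X{\left(I \right)} + 7},-10 \right)} \left(38 - 111\right) = \left(12 - 10 \left(\frac{1}{\frac{1}{19} + 7}\right)^{2}\right) \left(38 - 111\right) = \left(12 - 10 \left(\frac{1}{\frac{1}{19} + 7}\right)^{2}\right) \left(-73\right) = \left(12 - 10 \left(\frac{1}{\frac{134}{19}}\right)^{2}\right) \left(-73\right) = \left(12 - 10 \left(\frac{19}{134}\right)^{2}\right) \left(-73\right) = \left(12 - \frac{1805}{8978}\right) \left(-73\right) = \frac{105931}{8978} \left(-73\right) = - \frac{7732963}{8978}$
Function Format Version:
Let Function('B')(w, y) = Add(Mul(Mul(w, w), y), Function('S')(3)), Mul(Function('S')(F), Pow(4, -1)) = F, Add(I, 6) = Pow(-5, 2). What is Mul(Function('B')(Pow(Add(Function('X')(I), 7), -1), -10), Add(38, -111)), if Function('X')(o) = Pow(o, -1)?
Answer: Rational(-7732963, 8978) ≈ -861.32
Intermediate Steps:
I = 19 (I = Add(-6, Pow(-5, 2)) = Add(-6, 25) = 19)
Function('S')(F) = Mul(4, F)
Function('B')(w, y) = Add(12, Mul(y, Pow(w, 2))) (Function('B')(w, y) = Add(Mul(Mul(w, w), y), Mul(4, 3)) = Add(Mul(Pow(w, 2), y), 12) = Add(Mul(y, Pow(w, 2)), 12) = Add(12, Mul(y, Pow(w, 2))))
Mul(Function('B')(Pow(Add(Function('X')(I), 7), -1), -10), Add(38, -111)) = Mul(Add(12, Mul(-10, Pow(Pow(Add(Pow(19, -1), 7), -1), 2))), Add(38, -111)) = Mul(Add(12, Mul(-10, Pow(Pow(Add(Rational(1, 19), 7), -1), 2))), -73) = Mul(Add(12, Mul(-10, Pow(Pow(Rational(134, 19), -1), 2))), -73) = Mul(Add(12, Mul(-10, Pow(Rational(19, 134), 2))), -73) = Mul(Add(12, Mul(-10, Rational(361, 17956))), -73) = Mul(Add(12, Rational(-1805, 8978)), -73) = Mul(Rational(105931, 8978), -73) = Rational(-7732963, 8978)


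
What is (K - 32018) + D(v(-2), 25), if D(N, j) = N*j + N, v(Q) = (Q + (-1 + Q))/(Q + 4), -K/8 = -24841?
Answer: 166645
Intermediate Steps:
K = 198728 (K = -8*(-24841) = 198728)
v(Q) = (-1 + 2*Q)/(4 + Q)
D(N, j) = N + N*j
(K - 32018) + D(v(-2), 25) = (198728 - 32018) + ((-1 + 2*(-2))/(4 - 2))*(1 + 25) = 166710 + ((-1 - 4)/2)*26 = 166710 + ((½)*(-5))*26 = 166710 - 5/2*26 = 166710 - 65 = 166645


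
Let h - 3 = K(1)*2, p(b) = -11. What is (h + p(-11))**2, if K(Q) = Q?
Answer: 36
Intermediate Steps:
h = 5 (h = 3 + 1*2 = 3 + 2 = 5)
(h + p(-11))**2 = (5 - 11)**2 = (-6)**2 = 36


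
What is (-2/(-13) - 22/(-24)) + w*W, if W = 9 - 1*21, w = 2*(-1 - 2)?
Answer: 11399/156 ≈ 73.071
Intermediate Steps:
w = -6 (w = 2*(-3) = -6)
W = -12 (W = 9 - 21 = -12)
(-2/(-13) - 22/(-24)) + w*W = (-2/(-13) - 22/(-24)) - 6*(-12) = (-2*(-1/13) - 22*(-1/24)) + 72 = (2/13 + 11/12) + 72 = 167/156 + 72 = 11399/156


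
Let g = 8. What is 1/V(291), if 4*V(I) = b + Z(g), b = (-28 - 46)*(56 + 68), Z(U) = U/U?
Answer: -4/9175 ≈ -0.00043597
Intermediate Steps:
Z(U) = 1
b = -9176 (b = -74*124 = -9176)
V(I) = -9175/4 (V(I) = (-9176 + 1)/4 = (1/4)*(-9175) = -9175/4)
1/V(291) = 1/(-9175/4) = -4/9175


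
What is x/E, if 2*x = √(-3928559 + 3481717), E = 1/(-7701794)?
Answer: -3850897*I*√446842 ≈ -2.5742e+9*I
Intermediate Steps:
E = -1/7701794 ≈ -1.2984e-7
x = I*√446842/2 (x = √(-3928559 + 3481717)/2 = √(-446842)/2 = (I*√446842)/2 = I*√446842/2 ≈ 334.23*I)
x/E = (I*√446842/2)/(-1/7701794) = (I*√446842/2)*(-7701794) = -3850897*I*√446842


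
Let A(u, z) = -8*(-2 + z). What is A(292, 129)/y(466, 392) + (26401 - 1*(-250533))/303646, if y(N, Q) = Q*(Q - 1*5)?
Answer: 372352600/411288507 ≈ 0.90533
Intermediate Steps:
A(u, z) = 16 - 8*z
y(N, Q) = Q*(-5 + Q) (y(N, Q) = Q*(Q - 5) = Q*(-5 + Q))
A(292, 129)/y(466, 392) + (26401 - 1*(-250533))/303646 = (16 - 8*129)/((392*(-5 + 392))) + (26401 - 1*(-250533))/303646 = (16 - 1032)/((392*387)) + (26401 + 250533)*(1/303646) = -1016/151704 + 276934*(1/303646) = -1016*1/151704 + 19781/21689 = -127/18963 + 19781/21689 = 372352600/411288507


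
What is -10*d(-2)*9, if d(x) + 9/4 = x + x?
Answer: 1125/2 ≈ 562.50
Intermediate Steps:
d(x) = -9/4 + 2*x (d(x) = -9/4 + (x + x) = -9/4 + 2*x)
-10*d(-2)*9 = -10*(-9/4 + 2*(-2))*9 = -10*(-9/4 - 4)*9 = -10*(-25/4)*9 = (125/2)*9 = 1125/2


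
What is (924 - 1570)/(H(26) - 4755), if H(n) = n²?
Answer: 646/4079 ≈ 0.15837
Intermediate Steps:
(924 - 1570)/(H(26) - 4755) = (924 - 1570)/(26² - 4755) = -646/(676 - 4755) = -646/(-4079) = -646*(-1/4079) = 646/4079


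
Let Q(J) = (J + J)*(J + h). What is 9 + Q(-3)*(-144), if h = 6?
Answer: 2601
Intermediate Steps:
Q(J) = 2*J*(6 + J) (Q(J) = (J + J)*(J + 6) = (2*J)*(6 + J) = 2*J*(6 + J))
9 + Q(-3)*(-144) = 9 + (2*(-3)*(6 - 3))*(-144) = 9 + (2*(-3)*3)*(-144) = 9 - 18*(-144) = 9 + 2592 = 2601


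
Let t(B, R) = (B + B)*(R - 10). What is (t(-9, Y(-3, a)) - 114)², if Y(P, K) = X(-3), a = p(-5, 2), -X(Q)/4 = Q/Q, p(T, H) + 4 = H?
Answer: 19044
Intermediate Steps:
p(T, H) = -4 + H
X(Q) = -4 (X(Q) = -4*Q/Q = -4*1 = -4)
a = -2 (a = -4 + 2 = -2)
Y(P, K) = -4
t(B, R) = 2*B*(-10 + R) (t(B, R) = (2*B)*(-10 + R) = 2*B*(-10 + R))
(t(-9, Y(-3, a)) - 114)² = (2*(-9)*(-10 - 4) - 114)² = (2*(-9)*(-14) - 114)² = (252 - 114)² = 138² = 19044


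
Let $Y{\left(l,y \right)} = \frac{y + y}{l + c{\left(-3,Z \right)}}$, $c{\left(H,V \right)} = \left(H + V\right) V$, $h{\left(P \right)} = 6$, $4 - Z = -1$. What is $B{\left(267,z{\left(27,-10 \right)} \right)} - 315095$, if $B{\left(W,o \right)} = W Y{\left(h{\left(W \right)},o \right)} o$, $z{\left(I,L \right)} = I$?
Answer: $- \frac{2326117}{8} \approx -2.9076 \cdot 10^{5}$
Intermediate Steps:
$Z = 5$ ($Z = 4 - -1 = 4 + 1 = 5$)
$c{\left(H,V \right)} = V \left(H + V\right)$
$Y{\left(l,y \right)} = \frac{2 y}{10 + l}$ ($Y{\left(l,y \right)} = \frac{y + y}{l + 5 \left(-3 + 5\right)} = \frac{2 y}{l + 5 \cdot 2} = \frac{2 y}{l + 10} = \frac{2 y}{10 + l}$)
$B{\left(W,o \right)} = \frac{W o^{2}}{8}$ ($B{\left(W,o \right)} = W \frac{2 o}{10 + 6} o = W \frac{2 o}{16} o = W 2 o \frac{1}{16} o = W \frac{o}{8} o = \frac{W o}{8} o = \frac{W o^{2}}{8}$)
$B{\left(267,z{\left(27,-10 \right)} \right)} - 315095 = \frac{1}{8} \cdot 267 \cdot 27^{2} - 315095 = \frac{1}{8} \cdot 267 \cdot 729 - 315095 = \frac{194643}{8} - 315095 = - \frac{2326117}{8}$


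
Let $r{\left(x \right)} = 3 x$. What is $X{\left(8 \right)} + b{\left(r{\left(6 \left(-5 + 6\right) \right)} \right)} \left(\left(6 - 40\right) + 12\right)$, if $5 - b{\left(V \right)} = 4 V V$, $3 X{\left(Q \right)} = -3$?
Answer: $28401$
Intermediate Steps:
$X{\left(Q \right)} = -1$ ($X{\left(Q \right)} = \frac{1}{3} \left(-3\right) = -1$)
$b{\left(V \right)} = 5 - 4 V^{2}$ ($b{\left(V \right)} = 5 - 4 V V = 5 - 4 V^{2}$)
$X{\left(8 \right)} + b{\left(r{\left(6 \left(-5 + 6\right) \right)} \right)} \left(\left(6 - 40\right) + 12\right) = -1 + \left(5 - 4 \left(3 \cdot 6 \left(-5 + 6\right)\right)^{2}\right) \left(\left(6 - 40\right) + 12\right) = -1 + \left(5 - 4 \left(3 \cdot 6 \cdot 1\right)^{2}\right) \left(-34 + 12\right) = -1 + \left(5 - 4 \left(3 \cdot 6\right)^{2}\right) \left(-22\right) = -1 + \left(5 - 4 \cdot 18^{2}\right) \left(-22\right) = -1 + \left(5 - 1296\right) \left(-22\right) = -1 - -28402 = -1 + 28402 = 28401$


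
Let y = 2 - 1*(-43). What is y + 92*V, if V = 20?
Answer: 1885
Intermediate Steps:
y = 45 (y = 2 + 43 = 45)
y + 92*V = 45 + 92*20 = 45 + 1840 = 1885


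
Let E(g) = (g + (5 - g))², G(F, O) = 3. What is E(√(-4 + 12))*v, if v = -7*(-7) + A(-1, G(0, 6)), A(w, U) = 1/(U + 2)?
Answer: 1230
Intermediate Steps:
A(w, U) = 1/(2 + U)
E(g) = 25 (E(g) = 5² = 25)
v = 246/5 (v = -7*(-7) + 1/(2 + 3) = 49 + 1/5 = 49 + ⅕ = 246/5 ≈ 49.200)
E(√(-4 + 12))*v = 25*(246/5) = 1230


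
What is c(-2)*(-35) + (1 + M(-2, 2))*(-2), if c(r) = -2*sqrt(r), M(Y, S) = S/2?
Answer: -4 + 70*I*sqrt(2) ≈ -4.0 + 98.995*I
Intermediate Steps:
M(Y, S) = S/2 (M(Y, S) = S*(1/2) = S/2)
c(-2)*(-35) + (1 + M(-2, 2))*(-2) = -2*I*sqrt(2)*(-35) + (1 + (1/2)*2)*(-2) = -2*I*sqrt(2)*(-35) + (1 + 1)*(-2) = -2*I*sqrt(2)*(-35) + 2*(-2) = 70*I*sqrt(2) - 4 = -4 + 70*I*sqrt(2)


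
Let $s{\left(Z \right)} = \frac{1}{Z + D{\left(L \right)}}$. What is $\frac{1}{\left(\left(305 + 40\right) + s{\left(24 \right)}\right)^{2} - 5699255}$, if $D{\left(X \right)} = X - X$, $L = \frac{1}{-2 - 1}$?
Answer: $- \frac{576}{3214195919} \approx -1.7921 \cdot 10^{-7}$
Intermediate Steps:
$L = - \frac{1}{3}$ ($L = \frac{1}{-3} = - \frac{1}{3} \approx -0.33333$)
$D{\left(X \right)} = 0$
$s{\left(Z \right)} = \frac{1}{Z}$ ($s{\left(Z \right)} = \frac{1}{Z + 0} = \frac{1}{Z}$)
$\frac{1}{\left(\left(305 + 40\right) + s{\left(24 \right)}\right)^{2} - 5699255} = \frac{1}{\left(\left(305 + 40\right) + \frac{1}{24}\right)^{2} - 5699255} = \frac{1}{\left(345 + \frac{1}{24}\right)^{2} - 5699255} = \frac{1}{\left(\frac{8281}{24}\right)^{2} - 5699255} = \frac{1}{\frac{68574961}{576} - 5699255} = \frac{1}{- \frac{3214195919}{576}} = - \frac{576}{3214195919}$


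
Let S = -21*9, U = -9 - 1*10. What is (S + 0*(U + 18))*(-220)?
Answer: 41580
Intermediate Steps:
U = -19 (U = -9 - 10 = -19)
S = -189
(S + 0*(U + 18))*(-220) = (-189 + 0*(-19 + 18))*(-220) = (-189 + 0*(-1))*(-220) = (-189 + 0)*(-220) = -189*(-220) = 41580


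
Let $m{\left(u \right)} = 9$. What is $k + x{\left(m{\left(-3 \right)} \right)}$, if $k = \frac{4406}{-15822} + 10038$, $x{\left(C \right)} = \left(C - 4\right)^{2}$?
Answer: $\frac{79606190}{7911} \approx 10063.0$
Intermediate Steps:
$x{\left(C \right)} = \left(-4 + C\right)^{2}$
$k = \frac{79408415}{7911}$ ($k = 4406 \left(- \frac{1}{15822}\right) + 10038 = - \frac{2203}{7911} + 10038 = \frac{79408415}{7911} \approx 10038.0$)
$k + x{\left(m{\left(-3 \right)} \right)} = \frac{79408415}{7911} + \left(-4 + 9\right)^{2} = \frac{79408415}{7911} + 5^{2} = \frac{79408415}{7911} + 25 = \frac{79606190}{7911}$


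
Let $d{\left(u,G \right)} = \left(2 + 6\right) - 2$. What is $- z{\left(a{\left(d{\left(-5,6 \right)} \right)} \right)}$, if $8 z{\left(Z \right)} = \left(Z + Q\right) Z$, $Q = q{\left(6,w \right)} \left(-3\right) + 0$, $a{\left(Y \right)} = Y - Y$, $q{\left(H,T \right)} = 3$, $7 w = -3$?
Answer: $0$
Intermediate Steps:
$d{\left(u,G \right)} = 6$ ($d{\left(u,G \right)} = 8 - 2 = 6$)
$w = - \frac{3}{7}$ ($w = \frac{1}{7} \left(-3\right) = - \frac{3}{7} \approx -0.42857$)
$a{\left(Y \right)} = 0$
$Q = -9$ ($Q = 3 \left(-3\right) + 0 = -9 + 0 = -9$)
$z{\left(Z \right)} = \frac{Z \left(-9 + Z\right)}{8}$ ($z{\left(Z \right)} = \frac{\left(Z - 9\right) Z}{8} = \frac{\left(-9 + Z\right) Z}{8} = \frac{Z \left(-9 + Z\right)}{8}$)
$- z{\left(a{\left(d{\left(-5,6 \right)} \right)} \right)} = - \frac{0 \left(-9 + 0\right)}{8} = - \frac{0 \left(-9\right)}{8} = \left(-1\right) 0 = 0$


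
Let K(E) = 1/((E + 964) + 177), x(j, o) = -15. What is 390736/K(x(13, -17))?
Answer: 439968736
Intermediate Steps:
K(E) = 1/(1141 + E) (K(E) = 1/((964 + E) + 177) = 1/(1141 + E))
390736/K(x(13, -17)) = 390736/(1/(1141 - 15)) = 390736/(1/1126) = 390736*1126 = 439968736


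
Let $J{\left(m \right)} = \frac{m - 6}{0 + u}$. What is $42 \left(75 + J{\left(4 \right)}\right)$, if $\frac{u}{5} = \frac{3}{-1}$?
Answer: $\frac{15778}{5} \approx 3155.6$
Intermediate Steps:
$u = -15$ ($u = 5 \frac{3}{-1} = 5 \cdot 3 \left(-1\right) = 5 \left(-3\right) = -15$)
$J{\left(m \right)} = \frac{2}{5} - \frac{m}{15}$ ($J{\left(m \right)} = \frac{m - 6}{0 - 15} = \frac{-6 + m}{-15} = \left(-6 + m\right) \left(- \frac{1}{15}\right) = \frac{2}{5} - \frac{m}{15}$)
$42 \left(75 + J{\left(4 \right)}\right) = 42 \left(75 + \left(\frac{2}{5} - \frac{4}{15}\right)\right) = 42 \left(75 + \frac{2}{15}\right) = 42 \cdot \frac{1127}{15} = \frac{15778}{5}$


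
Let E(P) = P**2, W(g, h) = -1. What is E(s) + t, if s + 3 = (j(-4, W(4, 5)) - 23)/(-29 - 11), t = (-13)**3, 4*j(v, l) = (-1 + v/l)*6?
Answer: -14019591/6400 ≈ -2190.6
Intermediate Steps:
j(v, l) = -3/2 + 3*v/(2*l) (j(v, l) = ((-1 + v/l)*6)/4 = (-6 + 6*v/l)/4 = -3/2 + 3*v/(2*l))
t = -2197
s = -203/80 (s = -3 + ((3/2)*(-4 - 1*(-1))/(-1) - 23)/(-29 - 11) = -3 + ((3/2)*(-1)*(-4 + 1) - 23)/(-40) = -3 + ((3/2)*(-1)*(-3) - 23)*(-1/40) = -3 + (9/2 - 23)*(-1/40) = -3 - 37/2*(-1/40) = -3 + 37/80 = -203/80 ≈ -2.5375)
E(s) + t = (-203/80)**2 - 2197 = 41209/6400 - 2197 = -14019591/6400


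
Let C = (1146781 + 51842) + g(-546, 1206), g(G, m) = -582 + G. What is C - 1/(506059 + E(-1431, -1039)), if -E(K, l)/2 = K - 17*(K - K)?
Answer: 609430352894/508921 ≈ 1.1975e+6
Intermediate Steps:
E(K, l) = -2*K (E(K, l) = -2*(K - 17*(K - K)) = -2*(K - 17*0) = -2*(K + 0) = -2*K)
C = 1197495 (C = (1146781 + 51842) + (-582 - 546) = 1198623 - 1128 = 1197495)
C - 1/(506059 + E(-1431, -1039)) = 1197495 - 1/(506059 - 2*(-1431)) = 1197495 - 1/(506059 + 2862) = 1197495 - 1/508921 = 609430352894/508921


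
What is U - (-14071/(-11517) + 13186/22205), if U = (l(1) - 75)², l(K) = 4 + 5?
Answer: 1113517284943/255734985 ≈ 4354.2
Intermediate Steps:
l(K) = 9
U = 4356 (U = (9 - 75)² = (-66)² = 4356)
U - (-14071/(-11517) + 13186/22205) = 4356 - (-14071/(-11517) + 13186/22205) = 4356 - (-14071*(-1/11517) + 13186*(1/22205)) = 4356 - (14071/11517 + 13186/22205) = 4356 - 1*464309717/255734985 = 4356 - 464309717/255734985 = 1113517284943/255734985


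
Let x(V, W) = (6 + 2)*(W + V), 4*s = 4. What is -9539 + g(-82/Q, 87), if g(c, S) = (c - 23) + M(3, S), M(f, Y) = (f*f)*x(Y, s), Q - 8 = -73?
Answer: -209608/65 ≈ -3224.7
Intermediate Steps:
Q = -65 (Q = 8 - 73 = -65)
s = 1 (s = (¼)*4 = 1)
x(V, W) = 8*V + 8*W (x(V, W) = 8*(V + W) = 8*V + 8*W)
M(f, Y) = f²*(8 + 8*Y) (M(f, Y) = (f*f)*(8*Y + 8*1) = f²*(8*Y + 8) = f²*(8 + 8*Y))
g(c, S) = 49 + c + 72*S (g(c, S) = (c - 23) + 8*3²*(1 + S) = (-23 + c) + 8*9*(1 + S) = (-23 + c) + (72 + 72*S) = 49 + c + 72*S)
-9539 + g(-82/Q, 87) = -9539 + (49 - 82/(-65) + 72*87) = -9539 + (49 - 82*(-1/65) + 6264) = -9539 + (49 + 82/65 + 6264) = -9539 + 410427/65 = -209608/65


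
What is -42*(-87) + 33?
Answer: 3687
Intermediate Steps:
-42*(-87) + 33 = 3654 + 33 = 3687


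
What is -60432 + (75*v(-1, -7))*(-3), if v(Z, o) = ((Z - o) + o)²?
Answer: -60657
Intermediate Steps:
v(Z, o) = Z²
-60432 + (75*v(-1, -7))*(-3) = -60432 + (75*(-1)²)*(-3) = -60432 + (75*1)*(-3) = -60432 + 75*(-3) = -60432 - 225 = -60657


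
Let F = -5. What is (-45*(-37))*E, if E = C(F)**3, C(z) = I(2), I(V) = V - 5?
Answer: -44955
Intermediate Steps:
I(V) = -5 + V
C(z) = -3 (C(z) = -5 + 2 = -3)
E = -27 (E = (-3)**3 = -27)
(-45*(-37))*E = -45*(-37)*(-27) = 1665*(-27) = -44955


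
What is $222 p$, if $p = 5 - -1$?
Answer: $1332$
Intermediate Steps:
$p = 6$ ($p = 5 + 1 = 6$)
$222 p = 222 \cdot 6 = 1332$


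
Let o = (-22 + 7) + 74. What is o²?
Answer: 3481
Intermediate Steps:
o = 59 (o = -15 + 74 = 59)
o² = 59² = 3481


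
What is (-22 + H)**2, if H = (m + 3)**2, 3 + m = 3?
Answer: 169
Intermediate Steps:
m = 0 (m = -3 + 3 = 0)
H = 9 (H = (0 + 3)**2 = 3**2 = 9)
(-22 + H)**2 = (-22 + 9)**2 = (-13)**2 = 169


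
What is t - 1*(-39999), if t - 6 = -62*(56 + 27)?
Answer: 34859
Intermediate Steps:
t = -5140 (t = 6 - 62*(56 + 27) = 6 - 62*83 = 6 - 5146 = -5140)
t - 1*(-39999) = -5140 - 1*(-39999) = -5140 + 39999 = 34859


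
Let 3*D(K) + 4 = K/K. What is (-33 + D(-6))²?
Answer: 1156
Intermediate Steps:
D(K) = -1 (D(K) = -4/3 + (K/K)/3 = -4/3 + (⅓)*1 = -4/3 + ⅓ = -1)
(-33 + D(-6))² = (-33 - 1)² = (-34)² = 1156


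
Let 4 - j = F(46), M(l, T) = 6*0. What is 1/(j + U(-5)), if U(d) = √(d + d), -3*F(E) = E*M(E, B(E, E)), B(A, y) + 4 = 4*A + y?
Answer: 2/13 - I*√10/26 ≈ 0.15385 - 0.12163*I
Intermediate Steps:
B(A, y) = -4 + y + 4*A (B(A, y) = -4 + (4*A + y) = -4 + (y + 4*A) = -4 + y + 4*A)
M(l, T) = 0
F(E) = 0 (F(E) = -E*0/3 = -⅓*0 = 0)
j = 4 (j = 4 - 1*0 = 4 + 0 = 4)
U(d) = √2*√d (U(d) = √(2*d) = √2*√d)
1/(j + U(-5)) = 1/(4 + √2*√(-5)) = 1/(4 + √2*(I*√5)) = 1/(4 + I*√10)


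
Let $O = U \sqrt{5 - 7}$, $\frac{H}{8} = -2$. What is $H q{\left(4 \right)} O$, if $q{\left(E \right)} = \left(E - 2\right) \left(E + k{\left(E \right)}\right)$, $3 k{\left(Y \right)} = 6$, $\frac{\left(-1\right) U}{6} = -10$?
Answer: $- 11520 i \sqrt{2} \approx - 16292.0 i$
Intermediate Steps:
$U = 60$ ($U = \left(-6\right) \left(-10\right) = 60$)
$k{\left(Y \right)} = 2$ ($k{\left(Y \right)} = \frac{1}{3} \cdot 6 = 2$)
$q{\left(E \right)} = \left(-2 + E\right) \left(2 + E\right)$ ($q{\left(E \right)} = \left(E - 2\right) \left(E + 2\right) = \left(-2 + E\right) \left(2 + E\right)$)
$H = -16$ ($H = 8 \left(-2\right) = -16$)
$O = 60 i \sqrt{2}$ ($O = 60 \sqrt{5 - 7} = 60 \sqrt{-2} = 60 i \sqrt{2} \approx 84.853 i$)
$H q{\left(4 \right)} O = - 16 \left(-4 + 4^{2}\right) 60 i \sqrt{2} = - 16 \left(-4 + 16\right) 60 i \sqrt{2} = \left(-16\right) 12 \cdot 60 i \sqrt{2} = - 192 \cdot 60 i \sqrt{2} = - 11520 i \sqrt{2}$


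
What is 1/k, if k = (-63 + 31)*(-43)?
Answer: 1/1376 ≈ 0.00072674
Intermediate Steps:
k = 1376 (k = -32*(-43) = 1376)
1/k = 1/1376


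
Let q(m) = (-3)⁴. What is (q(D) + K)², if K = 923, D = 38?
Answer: 1008016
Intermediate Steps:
q(m) = 81
(q(D) + K)² = (81 + 923)² = 1004² = 1008016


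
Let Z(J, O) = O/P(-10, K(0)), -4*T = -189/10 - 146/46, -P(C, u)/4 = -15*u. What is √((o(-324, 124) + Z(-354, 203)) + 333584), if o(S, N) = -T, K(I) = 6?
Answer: 2*√9926061470/345 ≈ 577.56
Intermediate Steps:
P(C, u) = 60*u (P(C, u) = -(-60)*u = 60*u)
T = 5077/920 (T = -(-189/10 - 146/46)/4 = -(-189*⅒ - 146*1/46)/4 = -(-189/10 - 73/23)/4 = -¼*(-5077/230) = 5077/920 ≈ 5.5185)
Z(J, O) = O/360 (Z(J, O) = O/((60*6)) = O/360)
o(S, N) = -5077/920 (o(S, N) = -1*5077/920 = -5077/920)
√((o(-324, 124) + Z(-354, 203)) + 333584) = √((-5077/920 + (1/360)*203) + 333584) = √((-5077/920 + 203/360) + 333584) = √(-5128/1035 + 333584) = √(345254312/1035) = 2*√9926061470/345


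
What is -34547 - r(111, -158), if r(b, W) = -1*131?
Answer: -34416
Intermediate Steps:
r(b, W) = -131
-34547 - r(111, -158) = -34547 - 1*(-131) = -34547 + 131 = -34416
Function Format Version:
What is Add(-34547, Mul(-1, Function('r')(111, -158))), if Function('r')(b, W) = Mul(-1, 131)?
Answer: -34416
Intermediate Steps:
Function('r')(b, W) = -131
Add(-34547, Mul(-1, Function('r')(111, -158))) = Add(-34547, Mul(-1, -131)) = Add(-34547, 131) = -34416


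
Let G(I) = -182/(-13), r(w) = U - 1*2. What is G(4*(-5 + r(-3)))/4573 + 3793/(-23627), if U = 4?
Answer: -17014611/108046271 ≈ -0.15748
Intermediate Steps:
r(w) = 2 (r(w) = 4 - 1*2 = 4 - 2 = 2)
G(I) = 14 (G(I) = -182*(-1/13) = 14)
G(4*(-5 + r(-3)))/4573 + 3793/(-23627) = 14/4573 + 3793/(-23627) = 14*(1/4573) + 3793*(-1/23627) = 14/4573 - 3793/23627 = -17014611/108046271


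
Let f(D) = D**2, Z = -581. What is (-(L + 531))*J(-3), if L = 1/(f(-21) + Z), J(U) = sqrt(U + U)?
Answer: -74339*I*sqrt(6)/140 ≈ -1300.7*I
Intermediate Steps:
J(U) = sqrt(2)*sqrt(U) (J(U) = sqrt(2*U) = sqrt(2)*sqrt(U))
L = -1/140 (L = 1/((-21)**2 - 581) = 1/(441 - 581) = 1/(-140) = -1/140 ≈ -0.0071429)
(-(L + 531))*J(-3) = (-(-1/140 + 531))*(sqrt(2)*sqrt(-3)) = (-1*74339/140)*(sqrt(2)*(I*sqrt(3))) = -74339*I*sqrt(6)/140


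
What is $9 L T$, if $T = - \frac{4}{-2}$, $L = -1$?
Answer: $-18$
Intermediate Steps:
$T = 2$ ($T = \left(-4\right) \left(- \frac{1}{2}\right) = 2$)
$9 L T = 9 \left(-1\right) 2 = \left(-9\right) 2 = -18$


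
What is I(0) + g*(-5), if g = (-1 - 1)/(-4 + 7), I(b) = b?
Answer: 10/3 ≈ 3.3333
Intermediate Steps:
g = -⅔ (g = -2/3 = -2*⅓ = -⅔ ≈ -0.66667)
I(0) + g*(-5) = 0 - ⅔*(-5) = 0 + 10/3 = 10/3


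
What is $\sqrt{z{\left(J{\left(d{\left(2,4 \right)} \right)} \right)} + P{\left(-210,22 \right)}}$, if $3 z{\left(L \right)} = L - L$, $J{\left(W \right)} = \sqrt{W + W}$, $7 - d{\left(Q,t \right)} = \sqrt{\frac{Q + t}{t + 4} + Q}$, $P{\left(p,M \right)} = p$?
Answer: $i \sqrt{210} \approx 14.491 i$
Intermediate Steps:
$d{\left(Q,t \right)} = 7 - \sqrt{Q + \frac{Q + t}{4 + t}}$ ($d{\left(Q,t \right)} = 7 - \sqrt{\frac{Q + t}{t + 4} + Q} = 7 - \sqrt{\frac{Q + t}{4 + t} + Q} = 7 - \sqrt{Q + \frac{Q + t}{4 + t}}$)
$J{\left(W \right)} = \sqrt{2} \sqrt{W}$ ($J{\left(W \right)} = \sqrt{2 W} = \sqrt{2} \sqrt{W}$)
$z{\left(L \right)} = 0$ ($z{\left(L \right)} = \frac{L - L}{3} = \frac{1}{3} \cdot 0 = 0$)
$\sqrt{z{\left(J{\left(d{\left(2,4 \right)} \right)} \right)} + P{\left(-210,22 \right)}} = \sqrt{0 - 210} = \sqrt{-210} = i \sqrt{210}$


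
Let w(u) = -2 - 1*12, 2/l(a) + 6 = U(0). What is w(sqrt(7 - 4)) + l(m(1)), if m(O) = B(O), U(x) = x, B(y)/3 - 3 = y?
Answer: -43/3 ≈ -14.333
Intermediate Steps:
B(y) = 9 + 3*y
m(O) = 9 + 3*O
l(a) = -1/3 (l(a) = 2/(-6 + 0) = 2/(-6) = 2*(-1/6) = -1/3)
w(u) = -14 (w(u) = -2 - 12 = -14)
w(sqrt(7 - 4)) + l(m(1)) = -14 - 1/3 = -43/3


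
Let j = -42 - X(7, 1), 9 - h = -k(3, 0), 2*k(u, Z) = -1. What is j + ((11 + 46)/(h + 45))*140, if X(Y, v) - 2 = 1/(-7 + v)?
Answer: 67619/642 ≈ 105.33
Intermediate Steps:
k(u, Z) = -½ (k(u, Z) = (½)*(-1) = -½)
h = 17/2 (h = 9 - (-1)*(-1)/2 = 9 - 1*½ = 9 - ½ = 17/2 ≈ 8.5000)
X(Y, v) = 2 + 1/(-7 + v)
j = -263/6 (j = -42 - (-13 + 2*1)/(-7 + 1) = -42 - (-13 + 2)/(-6) = -42 - (-1)*(-11)/6 = -42 - 1*11/6 = -42 - 11/6 = -263/6 ≈ -43.833)
j + ((11 + 46)/(h + 45))*140 = -263/6 + ((11 + 46)/(17/2 + 45))*140 = -263/6 + (57/(107/2))*140 = -263/6 + (57*(2/107))*140 = -263/6 + (114/107)*140 = -263/6 + 15960/107 = 67619/642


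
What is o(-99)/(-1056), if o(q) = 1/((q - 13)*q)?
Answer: -1/11708928 ≈ -8.5405e-8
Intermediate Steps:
o(q) = 1/(q*(-13 + q)) (o(q) = 1/((-13 + q)*q) = 1/(q*(-13 + q)))
o(-99)/(-1056) = (1/((-99)*(-13 - 99)))/(-1056) = -1/99/(-112)*(-1/1056) = -1/99*(-1/112)*(-1/1056) = (1/11088)*(-1/1056) = -1/11708928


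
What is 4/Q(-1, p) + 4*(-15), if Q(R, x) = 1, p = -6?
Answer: -56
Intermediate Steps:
4/Q(-1, p) + 4*(-15) = 4/1 + 4*(-15) = 4*1 - 60 = 4 - 60 = -56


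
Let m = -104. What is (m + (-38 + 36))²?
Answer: 11236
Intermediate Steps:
(m + (-38 + 36))² = (-104 + (-38 + 36))² = (-104 - 2)² = (-106)² = 11236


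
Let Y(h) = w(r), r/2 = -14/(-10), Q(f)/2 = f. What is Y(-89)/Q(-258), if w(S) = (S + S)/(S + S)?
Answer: -1/516 ≈ -0.0019380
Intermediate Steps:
Q(f) = 2*f
r = 14/5 (r = 2*(-14/(-10)) = 2*(-14*(-⅒)) = 2*(7/5) = 14/5 ≈ 2.8000)
w(S) = 1 (w(S) = (2*S)/((2*S)) = (2*S)*(1/(2*S)) = 1)
Y(h) = 1
Y(-89)/Q(-258) = 1/(2*(-258)) = 1/(-516) = 1*(-1/516) = -1/516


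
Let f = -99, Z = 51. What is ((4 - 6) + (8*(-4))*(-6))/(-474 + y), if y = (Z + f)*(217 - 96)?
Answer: -95/3141 ≈ -0.030245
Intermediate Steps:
y = -5808 (y = (51 - 99)*(217 - 96) = -48*121 = -5808)
((4 - 6) + (8*(-4))*(-6))/(-474 + y) = ((4 - 6) + (8*(-4))*(-6))/(-474 - 5808) = (-2 - 32*(-6))/(-6282) = (-2 + 192)*(-1/6282) = 190*(-1/6282) = -95/3141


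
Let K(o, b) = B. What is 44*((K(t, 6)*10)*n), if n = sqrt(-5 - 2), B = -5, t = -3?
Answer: -2200*I*sqrt(7) ≈ -5820.7*I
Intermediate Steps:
K(o, b) = -5
n = I*sqrt(7) (n = sqrt(-7) = I*sqrt(7) ≈ 2.6458*I)
44*((K(t, 6)*10)*n) = 44*((-5*10)*(I*sqrt(7))) = 44*(-50*I*sqrt(7)) = -2200*I*sqrt(7)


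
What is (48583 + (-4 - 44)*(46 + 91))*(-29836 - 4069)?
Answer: -1424247335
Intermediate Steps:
(48583 + (-4 - 44)*(46 + 91))*(-29836 - 4069) = (48583 - 48*137)*(-33905) = (48583 - 6576)*(-33905) = 42007*(-33905) = -1424247335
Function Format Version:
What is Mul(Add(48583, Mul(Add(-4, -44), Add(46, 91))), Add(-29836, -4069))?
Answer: -1424247335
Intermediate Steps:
Mul(Add(48583, Mul(Add(-4, -44), Add(46, 91))), Add(-29836, -4069)) = Mul(Add(48583, Mul(-48, 137)), -33905) = Mul(Add(48583, -6576), -33905) = Mul(42007, -33905) = -1424247335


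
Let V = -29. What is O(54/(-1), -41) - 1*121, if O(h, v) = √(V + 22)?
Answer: -121 + I*√7 ≈ -121.0 + 2.6458*I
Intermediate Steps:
O(h, v) = I*√7 (O(h, v) = √(-29 + 22) = √(-7) = I*√7)
O(54/(-1), -41) - 1*121 = I*√7 - 1*121 = I*√7 - 121 = -121 + I*√7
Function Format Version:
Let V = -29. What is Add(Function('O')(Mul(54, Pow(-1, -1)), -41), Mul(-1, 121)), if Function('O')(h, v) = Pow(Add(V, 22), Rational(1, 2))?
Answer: Add(-121, Mul(I, Pow(7, Rational(1, 2)))) ≈ Add(-121.00, Mul(2.6458, I))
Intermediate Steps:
Function('O')(h, v) = Mul(I, Pow(7, Rational(1, 2))) (Function('O')(h, v) = Pow(Add(-29, 22), Rational(1, 2)) = Pow(-7, Rational(1, 2)) = Mul(I, Pow(7, Rational(1, 2))))
Add(Function('O')(Mul(54, Pow(-1, -1)), -41), Mul(-1, 121)) = Add(Mul(I, Pow(7, Rational(1, 2))), Mul(-1, 121)) = Add(Mul(I, Pow(7, Rational(1, 2))), -121) = Add(-121, Mul(I, Pow(7, Rational(1, 2))))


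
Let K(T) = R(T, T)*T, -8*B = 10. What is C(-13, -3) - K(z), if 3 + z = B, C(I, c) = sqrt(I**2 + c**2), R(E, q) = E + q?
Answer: -289/8 + sqrt(178) ≈ -22.783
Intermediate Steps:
B = -5/4 (B = -1/8*10 = -5/4 ≈ -1.2500)
z = -17/4 (z = -3 - 5/4 = -17/4 ≈ -4.2500)
K(T) = 2*T**2 (K(T) = (T + T)*T = (2*T)*T = 2*T**2)
C(-13, -3) - K(z) = sqrt((-13)**2 + (-3)**2) - 2*(-17/4)**2 = sqrt(169 + 9) - 2*289/16 = sqrt(178) - 1*289/8 = sqrt(178) - 289/8 = -289/8 + sqrt(178)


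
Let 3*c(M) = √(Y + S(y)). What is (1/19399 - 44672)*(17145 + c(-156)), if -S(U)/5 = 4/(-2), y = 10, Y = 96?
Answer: -14857722017415/19399 - 866592127*√106/58197 ≈ -7.6605e+8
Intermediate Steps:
S(U) = 10 (S(U) = -20/(-2) = -20*(-1)/2 = -5*(-2) = 10)
c(M) = √106/3 (c(M) = √(96 + 10)/3 = √106/3)
(1/19399 - 44672)*(17145 + c(-156)) = (1/19399 - 44672)*(17145 + √106/3) = -866592127*(17145 + √106/3)/19399 = -14857722017415/19399 - 866592127*√106/58197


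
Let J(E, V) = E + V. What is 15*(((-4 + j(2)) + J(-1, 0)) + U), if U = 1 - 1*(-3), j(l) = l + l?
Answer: 45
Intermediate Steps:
j(l) = 2*l
U = 4 (U = 1 + 3 = 4)
15*(((-4 + j(2)) + J(-1, 0)) + U) = 15*(((-4 + 2*2) + (-1 + 0)) + 4) = 15*(((-4 + 4) - 1) + 4) = 15*((0 - 1) + 4) = 15*(-1 + 4) = 15*3 = 45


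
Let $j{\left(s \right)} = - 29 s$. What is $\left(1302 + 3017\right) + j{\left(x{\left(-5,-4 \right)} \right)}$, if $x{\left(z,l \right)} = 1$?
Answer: $4290$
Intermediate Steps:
$\left(1302 + 3017\right) + j{\left(x{\left(-5,-4 \right)} \right)} = \left(1302 + 3017\right) - 29 = 4319 - 29 = 4290$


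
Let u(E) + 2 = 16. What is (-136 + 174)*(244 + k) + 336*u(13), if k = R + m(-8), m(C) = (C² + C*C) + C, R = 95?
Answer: 22146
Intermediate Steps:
u(E) = 14 (u(E) = -2 + 16 = 14)
m(C) = C + 2*C² (m(C) = (C² + C²) + C = 2*C² + C = C + 2*C²)
k = 215 (k = 95 - 8*(1 + 2*(-8)) = 95 - 8*(1 - 16) = 95 - 8*(-15) = 95 + 120 = 215)
(-136 + 174)*(244 + k) + 336*u(13) = (-136 + 174)*(244 + 215) + 336*14 = 38*459 + 4704 = 17442 + 4704 = 22146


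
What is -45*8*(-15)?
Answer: 5400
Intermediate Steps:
-45*8*(-15) = -360*(-15) = 5400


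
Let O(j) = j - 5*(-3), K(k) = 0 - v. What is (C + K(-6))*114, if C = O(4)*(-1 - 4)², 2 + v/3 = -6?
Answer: 56886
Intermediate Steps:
v = -24 (v = -6 + 3*(-6) = -6 - 18 = -24)
K(k) = 24 (K(k) = 0 - 1*(-24) = 0 + 24 = 24)
O(j) = 15 + j (O(j) = j + 15 = 15 + j)
C = 475 (C = (15 + 4)*(-1 - 4)² = 19*(-5)² = 19*25 = 475)
(C + K(-6))*114 = (475 + 24)*114 = 499*114 = 56886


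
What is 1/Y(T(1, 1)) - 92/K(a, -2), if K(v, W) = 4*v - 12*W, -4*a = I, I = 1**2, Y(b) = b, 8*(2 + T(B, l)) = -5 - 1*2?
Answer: -100/23 ≈ -4.3478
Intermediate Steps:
T(B, l) = -23/8 (T(B, l) = -2 + (-5 - 1*2)/8 = -2 + (-5 - 2)/8 = -2 + (1/8)*(-7) = -2 - 7/8 = -23/8)
I = 1
a = -1/4 (a = -1/4*1 = -1/4 ≈ -0.25000)
K(v, W) = -12*W + 4*v
1/Y(T(1, 1)) - 92/K(a, -2) = 1/(-23/8) - 92/(-12*(-2) + 4*(-1/4)) = -8/23 - 92/(24 - 1) = -8/23 - 92/23 = -8/23 - 92*1/23 = -8/23 - 4 = -100/23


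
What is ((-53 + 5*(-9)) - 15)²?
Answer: 12769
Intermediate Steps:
((-53 + 5*(-9)) - 15)² = ((-53 - 45) - 15)² = (-98 - 15)² = (-113)² = 12769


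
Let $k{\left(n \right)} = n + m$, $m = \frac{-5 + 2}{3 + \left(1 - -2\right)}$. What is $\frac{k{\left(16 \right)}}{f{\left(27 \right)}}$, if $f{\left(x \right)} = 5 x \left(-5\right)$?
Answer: $- \frac{31}{1350} \approx -0.022963$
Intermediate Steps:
$m = - \frac{1}{2}$ ($m = - \frac{3}{3 + \left(1 + 2\right)} = - \frac{3}{3 + 3} = - \frac{3}{6} = \left(-3\right) \frac{1}{6} = - \frac{1}{2} \approx -0.5$)
$f{\left(x \right)} = - 25 x$
$k{\left(n \right)} = - \frac{1}{2} + n$ ($k{\left(n \right)} = n - \frac{1}{2} = - \frac{1}{2} + n$)
$\frac{k{\left(16 \right)}}{f{\left(27 \right)}} = \frac{- \frac{1}{2} + 16}{\left(-25\right) 27} = \frac{31}{2 \left(-675\right)} = \frac{31}{2} \left(- \frac{1}{675}\right) = - \frac{31}{1350}$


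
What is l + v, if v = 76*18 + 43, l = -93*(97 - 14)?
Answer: -6308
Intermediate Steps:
l = -7719 (l = -93*83 = -7719)
v = 1411 (v = 1368 + 43 = 1411)
l + v = -7719 + 1411 = -6308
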